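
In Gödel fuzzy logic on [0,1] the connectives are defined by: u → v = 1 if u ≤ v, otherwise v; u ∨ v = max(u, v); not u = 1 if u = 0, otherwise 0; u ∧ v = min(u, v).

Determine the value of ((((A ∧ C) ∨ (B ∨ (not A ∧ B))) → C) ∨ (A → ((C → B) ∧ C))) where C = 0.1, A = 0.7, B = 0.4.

(A ∧ C) = min(0.7, 0.1) = 0.1
not A: Gödel ¬ of 0.7 = 0 (operand ≠ 0)
(not A ∧ B) = min(0, 0.4) = 0
(B ∨ (not A ∧ B)) = max(0.4, 0) = 0.4
((A ∧ C) ∨ (B ∨ (not A ∧ B))) = max(0.1, 0.4) = 0.4
(((A ∧ C) ∨ (B ∨ (not A ∧ B))) → C): 0.4 > 0.1, so result = 0.1
(C → B): 0.1 ≤ 0.4, so result = 1
((C → B) ∧ C) = min(1, 0.1) = 0.1
(A → ((C → B) ∧ C)): 0.7 > 0.1, so result = 0.1
((((A ∧ C) ∨ (B ∨ (not A ∧ B))) → C) ∨ (A → ((C → B) ∧ C))) = max(0.1, 0.1) = 0.1

0.10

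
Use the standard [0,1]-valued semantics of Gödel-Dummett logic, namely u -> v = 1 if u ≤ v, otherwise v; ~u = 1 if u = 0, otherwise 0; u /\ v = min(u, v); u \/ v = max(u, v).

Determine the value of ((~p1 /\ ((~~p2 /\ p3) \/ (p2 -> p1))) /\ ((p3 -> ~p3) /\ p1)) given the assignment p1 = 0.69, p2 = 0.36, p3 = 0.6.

0.00

~p1: Gödel ¬ of 0.69 = 0 (operand ≠ 0)
~p2: Gödel ¬ of 0.36 = 0 (operand ≠ 0)
~~p2: Gödel ¬ of 0 = 1 (operand is 0)
(~~p2 /\ p3) = min(1, 0.6) = 0.6
(p2 -> p1): 0.36 ≤ 0.69, so result = 1
((~~p2 /\ p3) \/ (p2 -> p1)) = max(0.6, 1) = 1
(~p1 /\ ((~~p2 /\ p3) \/ (p2 -> p1))) = min(0, 1) = 0
~p3: Gödel ¬ of 0.6 = 0 (operand ≠ 0)
(p3 -> ~p3): 0.6 > 0, so result = 0
((p3 -> ~p3) /\ p1) = min(0, 0.69) = 0
((~p1 /\ ((~~p2 /\ p3) \/ (p2 -> p1))) /\ ((p3 -> ~p3) /\ p1)) = min(0, 0) = 0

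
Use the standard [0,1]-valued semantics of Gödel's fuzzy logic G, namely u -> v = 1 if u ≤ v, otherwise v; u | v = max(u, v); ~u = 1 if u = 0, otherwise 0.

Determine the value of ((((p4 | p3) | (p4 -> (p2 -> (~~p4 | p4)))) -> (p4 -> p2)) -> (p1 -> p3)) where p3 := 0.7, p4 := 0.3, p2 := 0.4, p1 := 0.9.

(p4 | p3) = max(0.3, 0.7) = 0.7
~p4: Gödel ¬ of 0.3 = 0 (operand ≠ 0)
~~p4: Gödel ¬ of 0 = 1 (operand is 0)
(~~p4 | p4) = max(1, 0.3) = 1
(p2 -> (~~p4 | p4)): 0.4 ≤ 1, so result = 1
(p4 -> (p2 -> (~~p4 | p4))): 0.3 ≤ 1, so result = 1
((p4 | p3) | (p4 -> (p2 -> (~~p4 | p4)))) = max(0.7, 1) = 1
(p4 -> p2): 0.3 ≤ 0.4, so result = 1
(((p4 | p3) | (p4 -> (p2 -> (~~p4 | p4)))) -> (p4 -> p2)): 1 ≤ 1, so result = 1
(p1 -> p3): 0.9 > 0.7, so result = 0.7
((((p4 | p3) | (p4 -> (p2 -> (~~p4 | p4)))) -> (p4 -> p2)) -> (p1 -> p3)): 1 > 0.7, so result = 0.7

0.70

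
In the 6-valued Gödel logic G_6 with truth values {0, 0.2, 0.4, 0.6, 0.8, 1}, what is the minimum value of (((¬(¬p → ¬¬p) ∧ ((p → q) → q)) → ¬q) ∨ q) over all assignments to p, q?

0.20

The minimum is attained at p = 0, q = 0.2:
  ¬p: Gödel ¬ of 0 = 1 (operand is 0)
  ¬p: Gödel ¬ of 0 = 1 (operand is 0)
  ¬¬p: Gödel ¬ of 1 = 0 (operand ≠ 0)
  (¬p → ¬¬p): 1 > 0, so result = 0
  ¬(¬p → ¬¬p): Gödel ¬ of 0 = 1 (operand is 0)
  (p → q): 0 ≤ 0.2, so result = 1
  ((p → q) → q): 1 > 0.2, so result = 0.2
  (¬(¬p → ¬¬p) ∧ ((p → q) → q)) = min(1, 0.2) = 0.2
  ¬q: Gödel ¬ of 0.2 = 0 (operand ≠ 0)
  ((¬(¬p → ¬¬p) ∧ ((p → q) → q)) → ¬q): 0.2 > 0, so result = 0
  (((¬(¬p → ¬¬p) ∧ ((p → q) → q)) → ¬q) ∨ q) = max(0, 0.2) = 0.2
Checking all 36 assignments confirms none give a value below 0.20.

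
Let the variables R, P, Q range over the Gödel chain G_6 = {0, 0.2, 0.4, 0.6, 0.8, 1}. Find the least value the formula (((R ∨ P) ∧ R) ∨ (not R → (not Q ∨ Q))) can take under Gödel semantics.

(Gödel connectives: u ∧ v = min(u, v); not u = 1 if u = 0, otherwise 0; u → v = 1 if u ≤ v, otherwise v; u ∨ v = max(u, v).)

The minimum is attained at R = 0, P = 0, Q = 0.2:
  (R ∨ P) = max(0, 0) = 0
  ((R ∨ P) ∧ R) = min(0, 0) = 0
  not R: Gödel ¬ of 0 = 1 (operand is 0)
  not Q: Gödel ¬ of 0.2 = 0 (operand ≠ 0)
  (not Q ∨ Q) = max(0, 0.2) = 0.2
  (not R → (not Q ∨ Q)): 1 > 0.2, so result = 0.2
  (((R ∨ P) ∧ R) ∨ (not R → (not Q ∨ Q))) = max(0, 0.2) = 0.2
Checking all 216 assignments confirms none give a value below 0.20.

0.20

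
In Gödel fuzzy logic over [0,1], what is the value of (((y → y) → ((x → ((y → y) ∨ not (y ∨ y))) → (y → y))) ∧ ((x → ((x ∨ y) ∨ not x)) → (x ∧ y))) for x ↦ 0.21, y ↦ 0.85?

0.21

(y → y): 0.85 ≤ 0.85, so result = 1
(y → y): 0.85 ≤ 0.85, so result = 1
(y ∨ y) = max(0.85, 0.85) = 0.85
not (y ∨ y): Gödel ¬ of 0.85 = 0 (operand ≠ 0)
((y → y) ∨ not (y ∨ y)) = max(1, 0) = 1
(x → ((y → y) ∨ not (y ∨ y))): 0.21 ≤ 1, so result = 1
(y → y): 0.85 ≤ 0.85, so result = 1
((x → ((y → y) ∨ not (y ∨ y))) → (y → y)): 1 ≤ 1, so result = 1
((y → y) → ((x → ((y → y) ∨ not (y ∨ y))) → (y → y))): 1 ≤ 1, so result = 1
(x ∨ y) = max(0.21, 0.85) = 0.85
not x: Gödel ¬ of 0.21 = 0 (operand ≠ 0)
((x ∨ y) ∨ not x) = max(0.85, 0) = 0.85
(x → ((x ∨ y) ∨ not x)): 0.21 ≤ 0.85, so result = 1
(x ∧ y) = min(0.21, 0.85) = 0.21
((x → ((x ∨ y) ∨ not x)) → (x ∧ y)): 1 > 0.21, so result = 0.21
(((y → y) → ((x → ((y → y) ∨ not (y ∨ y))) → (y → y))) ∧ ((x → ((x ∨ y) ∨ not x)) → (x ∧ y))) = min(1, 0.21) = 0.21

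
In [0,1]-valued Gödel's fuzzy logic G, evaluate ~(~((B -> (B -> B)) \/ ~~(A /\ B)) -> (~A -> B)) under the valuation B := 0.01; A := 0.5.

(B -> B): 0.01 ≤ 0.01, so result = 1
(B -> (B -> B)): 0.01 ≤ 1, so result = 1
(A /\ B) = min(0.5, 0.01) = 0.01
~(A /\ B): Gödel ¬ of 0.01 = 0 (operand ≠ 0)
~~(A /\ B): Gödel ¬ of 0 = 1 (operand is 0)
((B -> (B -> B)) \/ ~~(A /\ B)) = max(1, 1) = 1
~((B -> (B -> B)) \/ ~~(A /\ B)): Gödel ¬ of 1 = 0 (operand ≠ 0)
~A: Gödel ¬ of 0.5 = 0 (operand ≠ 0)
(~A -> B): 0 ≤ 0.01, so result = 1
(~((B -> (B -> B)) \/ ~~(A /\ B)) -> (~A -> B)): 0 ≤ 1, so result = 1
~(~((B -> (B -> B)) \/ ~~(A /\ B)) -> (~A -> B)): Gödel ¬ of 1 = 0 (operand ≠ 0)

0.00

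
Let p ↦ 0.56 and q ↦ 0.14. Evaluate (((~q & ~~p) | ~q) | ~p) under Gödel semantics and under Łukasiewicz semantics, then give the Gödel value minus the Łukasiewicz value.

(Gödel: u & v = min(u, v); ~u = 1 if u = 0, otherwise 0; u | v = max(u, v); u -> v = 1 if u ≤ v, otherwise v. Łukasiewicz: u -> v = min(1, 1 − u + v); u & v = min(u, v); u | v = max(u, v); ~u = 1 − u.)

Gödel evaluation:
  ~q: Gödel ¬ of 0.14 = 0 (operand ≠ 0)
  ~p: Gödel ¬ of 0.56 = 0 (operand ≠ 0)
  ~~p: Gödel ¬ of 0 = 1 (operand is 0)
  (~q & ~~p) = min(0, 1) = 0
  ~q: Gödel ¬ of 0.14 = 0 (operand ≠ 0)
  ((~q & ~~p) | ~q) = max(0, 0) = 0
  ~p: Gödel ¬ of 0.56 = 0 (operand ≠ 0)
  (((~q & ~~p) | ~q) | ~p) = max(0, 0) = 0
  Gödel value = 0
Łukasiewicz evaluation:
  ~q: Łukasiewicz ¬ gives 1 − 0.14 = 0.86
  ~p: Łukasiewicz ¬ gives 1 − 0.56 = 0.44
  ~~p: Łukasiewicz ¬ gives 1 − 0.44 = 0.56
  (~q & ~~p) = min(0.86, 0.56) = 0.56
  ~q: Łukasiewicz ¬ gives 1 − 0.14 = 0.86
  ((~q & ~~p) | ~q) = max(0.56, 0.86) = 0.86
  ~p: Łukasiewicz ¬ gives 1 − 0.56 = 0.44
  (((~q & ~~p) | ~q) | ~p) = max(0.86, 0.44) = 0.86
  Łukasiewicz value = 0.86
Difference: 0 − 0.86 = -0.86

-0.86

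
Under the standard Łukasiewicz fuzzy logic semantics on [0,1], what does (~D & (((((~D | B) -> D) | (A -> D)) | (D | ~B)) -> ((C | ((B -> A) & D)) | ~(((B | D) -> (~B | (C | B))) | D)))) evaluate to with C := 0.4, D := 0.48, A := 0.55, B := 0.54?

~D: Łukasiewicz ¬ gives 1 − 0.48 = 0.52
~D: Łukasiewicz ¬ gives 1 − 0.48 = 0.52
(~D | B) = max(0.52, 0.54) = 0.54
((~D | B) -> D): min(1, 1 − 0.54 + 0.48) = 0.94
(A -> D): min(1, 1 − 0.55 + 0.48) = 0.93
(((~D | B) -> D) | (A -> D)) = max(0.94, 0.93) = 0.94
~B: Łukasiewicz ¬ gives 1 − 0.54 = 0.46
(D | ~B) = max(0.48, 0.46) = 0.48
((((~D | B) -> D) | (A -> D)) | (D | ~B)) = max(0.94, 0.48) = 0.94
(B -> A): min(1, 1 − 0.54 + 0.55) = 1
((B -> A) & D) = min(1, 0.48) = 0.48
(C | ((B -> A) & D)) = max(0.4, 0.48) = 0.48
(B | D) = max(0.54, 0.48) = 0.54
~B: Łukasiewicz ¬ gives 1 − 0.54 = 0.46
(C | B) = max(0.4, 0.54) = 0.54
(~B | (C | B)) = max(0.46, 0.54) = 0.54
((B | D) -> (~B | (C | B))): min(1, 1 − 0.54 + 0.54) = 1
(((B | D) -> (~B | (C | B))) | D) = max(1, 0.48) = 1
~(((B | D) -> (~B | (C | B))) | D): Łukasiewicz ¬ gives 1 − 1 = 0
((C | ((B -> A) & D)) | ~(((B | D) -> (~B | (C | B))) | D)) = max(0.48, 0) = 0.48
(((((~D | B) -> D) | (A -> D)) | (D | ~B)) -> ((C | ((B -> A) & D)) | ~(((B | D) -> (~B | (C | B))) | D))): min(1, 1 − 0.94 + 0.48) = 0.54
(~D & (((((~D | B) -> D) | (A -> D)) | (D | ~B)) -> ((C | ((B -> A) & D)) | ~(((B | D) -> (~B | (C | B))) | D)))) = min(0.52, 0.54) = 0.52

0.52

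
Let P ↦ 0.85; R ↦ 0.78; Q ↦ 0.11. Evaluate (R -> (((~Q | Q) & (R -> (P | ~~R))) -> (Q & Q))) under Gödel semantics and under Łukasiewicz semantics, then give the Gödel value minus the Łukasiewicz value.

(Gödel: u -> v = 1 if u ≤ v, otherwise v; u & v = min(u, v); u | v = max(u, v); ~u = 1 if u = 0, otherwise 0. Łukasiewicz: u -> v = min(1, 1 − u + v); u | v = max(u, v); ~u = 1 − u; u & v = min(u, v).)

Gödel evaluation:
  ~Q: Gödel ¬ of 0.11 = 0 (operand ≠ 0)
  (~Q | Q) = max(0, 0.11) = 0.11
  ~R: Gödel ¬ of 0.78 = 0 (operand ≠ 0)
  ~~R: Gödel ¬ of 0 = 1 (operand is 0)
  (P | ~~R) = max(0.85, 1) = 1
  (R -> (P | ~~R)): 0.78 ≤ 1, so result = 1
  ((~Q | Q) & (R -> (P | ~~R))) = min(0.11, 1) = 0.11
  (Q & Q) = min(0.11, 0.11) = 0.11
  (((~Q | Q) & (R -> (P | ~~R))) -> (Q & Q)): 0.11 ≤ 0.11, so result = 1
  (R -> (((~Q | Q) & (R -> (P | ~~R))) -> (Q & Q))): 0.78 ≤ 1, so result = 1
  Gödel value = 1
Łukasiewicz evaluation:
  ~Q: Łukasiewicz ¬ gives 1 − 0.11 = 0.89
  (~Q | Q) = max(0.89, 0.11) = 0.89
  ~R: Łukasiewicz ¬ gives 1 − 0.78 = 0.22
  ~~R: Łukasiewicz ¬ gives 1 − 0.22 = 0.78
  (P | ~~R) = max(0.85, 0.78) = 0.85
  (R -> (P | ~~R)): min(1, 1 − 0.78 + 0.85) = 1
  ((~Q | Q) & (R -> (P | ~~R))) = min(0.89, 1) = 0.89
  (Q & Q) = min(0.11, 0.11) = 0.11
  (((~Q | Q) & (R -> (P | ~~R))) -> (Q & Q)): min(1, 1 − 0.89 + 0.11) = 0.22
  (R -> (((~Q | Q) & (R -> (P | ~~R))) -> (Q & Q))): min(1, 1 − 0.78 + 0.22) = 0.44
  Łukasiewicz value = 0.44
Difference: 1 − 0.44 = 0.56

0.56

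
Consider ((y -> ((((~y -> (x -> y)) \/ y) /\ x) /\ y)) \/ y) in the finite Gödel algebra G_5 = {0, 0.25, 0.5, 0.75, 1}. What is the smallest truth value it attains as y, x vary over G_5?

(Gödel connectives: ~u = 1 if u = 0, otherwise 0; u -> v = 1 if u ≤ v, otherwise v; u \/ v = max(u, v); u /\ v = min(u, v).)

0.25

The minimum is attained at y = 0.25, x = 0:
  ~y: Gödel ¬ of 0.25 = 0 (operand ≠ 0)
  (x -> y): 0 ≤ 0.25, so result = 1
  (~y -> (x -> y)): 0 ≤ 1, so result = 1
  ((~y -> (x -> y)) \/ y) = max(1, 0.25) = 1
  (((~y -> (x -> y)) \/ y) /\ x) = min(1, 0) = 0
  ((((~y -> (x -> y)) \/ y) /\ x) /\ y) = min(0, 0.25) = 0
  (y -> ((((~y -> (x -> y)) \/ y) /\ x) /\ y)): 0.25 > 0, so result = 0
  ((y -> ((((~y -> (x -> y)) \/ y) /\ x) /\ y)) \/ y) = max(0, 0.25) = 0.25
Checking all 25 assignments confirms none give a value below 0.25.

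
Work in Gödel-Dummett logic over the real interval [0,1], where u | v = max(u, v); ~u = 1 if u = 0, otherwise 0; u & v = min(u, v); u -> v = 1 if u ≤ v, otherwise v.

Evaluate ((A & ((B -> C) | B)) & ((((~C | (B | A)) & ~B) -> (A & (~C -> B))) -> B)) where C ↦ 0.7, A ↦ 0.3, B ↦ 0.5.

(B -> C): 0.5 ≤ 0.7, so result = 1
((B -> C) | B) = max(1, 0.5) = 1
(A & ((B -> C) | B)) = min(0.3, 1) = 0.3
~C: Gödel ¬ of 0.7 = 0 (operand ≠ 0)
(B | A) = max(0.5, 0.3) = 0.5
(~C | (B | A)) = max(0, 0.5) = 0.5
~B: Gödel ¬ of 0.5 = 0 (operand ≠ 0)
((~C | (B | A)) & ~B) = min(0.5, 0) = 0
~C: Gödel ¬ of 0.7 = 0 (operand ≠ 0)
(~C -> B): 0 ≤ 0.5, so result = 1
(A & (~C -> B)) = min(0.3, 1) = 0.3
(((~C | (B | A)) & ~B) -> (A & (~C -> B))): 0 ≤ 0.3, so result = 1
((((~C | (B | A)) & ~B) -> (A & (~C -> B))) -> B): 1 > 0.5, so result = 0.5
((A & ((B -> C) | B)) & ((((~C | (B | A)) & ~B) -> (A & (~C -> B))) -> B)) = min(0.3, 0.5) = 0.3

0.30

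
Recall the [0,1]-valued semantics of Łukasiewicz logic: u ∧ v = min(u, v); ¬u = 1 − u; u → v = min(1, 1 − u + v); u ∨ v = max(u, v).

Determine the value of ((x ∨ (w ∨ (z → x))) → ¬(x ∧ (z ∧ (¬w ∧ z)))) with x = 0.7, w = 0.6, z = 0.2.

(z → x): min(1, 1 − 0.2 + 0.7) = 1
(w ∨ (z → x)) = max(0.6, 1) = 1
(x ∨ (w ∨ (z → x))) = max(0.7, 1) = 1
¬w: Łukasiewicz ¬ gives 1 − 0.6 = 0.4
(¬w ∧ z) = min(0.4, 0.2) = 0.2
(z ∧ (¬w ∧ z)) = min(0.2, 0.2) = 0.2
(x ∧ (z ∧ (¬w ∧ z))) = min(0.7, 0.2) = 0.2
¬(x ∧ (z ∧ (¬w ∧ z))): Łukasiewicz ¬ gives 1 − 0.2 = 0.8
((x ∨ (w ∨ (z → x))) → ¬(x ∧ (z ∧ (¬w ∧ z)))): min(1, 1 − 1 + 0.8) = 0.8

0.80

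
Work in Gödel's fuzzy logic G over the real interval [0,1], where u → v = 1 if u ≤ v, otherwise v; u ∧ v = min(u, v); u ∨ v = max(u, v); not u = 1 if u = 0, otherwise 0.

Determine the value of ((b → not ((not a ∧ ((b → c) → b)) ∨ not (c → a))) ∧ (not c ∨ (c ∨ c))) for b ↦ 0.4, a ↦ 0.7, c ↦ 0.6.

not a: Gödel ¬ of 0.7 = 0 (operand ≠ 0)
(b → c): 0.4 ≤ 0.6, so result = 1
((b → c) → b): 1 > 0.4, so result = 0.4
(not a ∧ ((b → c) → b)) = min(0, 0.4) = 0
(c → a): 0.6 ≤ 0.7, so result = 1
not (c → a): Gödel ¬ of 1 = 0 (operand ≠ 0)
((not a ∧ ((b → c) → b)) ∨ not (c → a)) = max(0, 0) = 0
not ((not a ∧ ((b → c) → b)) ∨ not (c → a)): Gödel ¬ of 0 = 1 (operand is 0)
(b → not ((not a ∧ ((b → c) → b)) ∨ not (c → a))): 0.4 ≤ 1, so result = 1
not c: Gödel ¬ of 0.6 = 0 (operand ≠ 0)
(c ∨ c) = max(0.6, 0.6) = 0.6
(not c ∨ (c ∨ c)) = max(0, 0.6) = 0.6
((b → not ((not a ∧ ((b → c) → b)) ∨ not (c → a))) ∧ (not c ∨ (c ∨ c))) = min(1, 0.6) = 0.6

0.60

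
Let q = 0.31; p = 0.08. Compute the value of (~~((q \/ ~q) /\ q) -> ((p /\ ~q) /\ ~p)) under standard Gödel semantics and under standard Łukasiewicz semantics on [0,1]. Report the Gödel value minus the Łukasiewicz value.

-0.77

Gödel evaluation:
  ~q: Gödel ¬ of 0.31 = 0 (operand ≠ 0)
  (q \/ ~q) = max(0.31, 0) = 0.31
  ((q \/ ~q) /\ q) = min(0.31, 0.31) = 0.31
  ~((q \/ ~q) /\ q): Gödel ¬ of 0.31 = 0 (operand ≠ 0)
  ~~((q \/ ~q) /\ q): Gödel ¬ of 0 = 1 (operand is 0)
  ~q: Gödel ¬ of 0.31 = 0 (operand ≠ 0)
  (p /\ ~q) = min(0.08, 0) = 0
  ~p: Gödel ¬ of 0.08 = 0 (operand ≠ 0)
  ((p /\ ~q) /\ ~p) = min(0, 0) = 0
  (~~((q \/ ~q) /\ q) -> ((p /\ ~q) /\ ~p)): 1 > 0, so result = 0
  Gödel value = 0
Łukasiewicz evaluation:
  ~q: Łukasiewicz ¬ gives 1 − 0.31 = 0.69
  (q \/ ~q) = max(0.31, 0.69) = 0.69
  ((q \/ ~q) /\ q) = min(0.69, 0.31) = 0.31
  ~((q \/ ~q) /\ q): Łukasiewicz ¬ gives 1 − 0.31 = 0.69
  ~~((q \/ ~q) /\ q): Łukasiewicz ¬ gives 1 − 0.69 = 0.31
  ~q: Łukasiewicz ¬ gives 1 − 0.31 = 0.69
  (p /\ ~q) = min(0.08, 0.69) = 0.08
  ~p: Łukasiewicz ¬ gives 1 − 0.08 = 0.92
  ((p /\ ~q) /\ ~p) = min(0.08, 0.92) = 0.08
  (~~((q \/ ~q) /\ q) -> ((p /\ ~q) /\ ~p)): min(1, 1 − 0.31 + 0.08) = 0.77
  Łukasiewicz value = 0.77
Difference: 0 − 0.77 = -0.77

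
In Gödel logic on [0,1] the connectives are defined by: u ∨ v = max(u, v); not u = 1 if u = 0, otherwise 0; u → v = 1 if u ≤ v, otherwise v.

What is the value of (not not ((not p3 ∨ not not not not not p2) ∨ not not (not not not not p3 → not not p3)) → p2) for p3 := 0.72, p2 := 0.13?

0.13

not p3: Gödel ¬ of 0.72 = 0 (operand ≠ 0)
not p2: Gödel ¬ of 0.13 = 0 (operand ≠ 0)
not not p2: Gödel ¬ of 0 = 1 (operand is 0)
not not not p2: Gödel ¬ of 1 = 0 (operand ≠ 0)
not not not not p2: Gödel ¬ of 0 = 1 (operand is 0)
not not not not not p2: Gödel ¬ of 1 = 0 (operand ≠ 0)
(not p3 ∨ not not not not not p2) = max(0, 0) = 0
not p3: Gödel ¬ of 0.72 = 0 (operand ≠ 0)
not not p3: Gödel ¬ of 0 = 1 (operand is 0)
not not not p3: Gödel ¬ of 1 = 0 (operand ≠ 0)
not not not not p3: Gödel ¬ of 0 = 1 (operand is 0)
not p3: Gödel ¬ of 0.72 = 0 (operand ≠ 0)
not not p3: Gödel ¬ of 0 = 1 (operand is 0)
(not not not not p3 → not not p3): 1 ≤ 1, so result = 1
not (not not not not p3 → not not p3): Gödel ¬ of 1 = 0 (operand ≠ 0)
not not (not not not not p3 → not not p3): Gödel ¬ of 0 = 1 (operand is 0)
((not p3 ∨ not not not not not p2) ∨ not not (not not not not p3 → not not p3)) = max(0, 1) = 1
not ((not p3 ∨ not not not not not p2) ∨ not not (not not not not p3 → not not p3)): Gödel ¬ of 1 = 0 (operand ≠ 0)
not not ((not p3 ∨ not not not not not p2) ∨ not not (not not not not p3 → not not p3)): Gödel ¬ of 0 = 1 (operand is 0)
(not not ((not p3 ∨ not not not not not p2) ∨ not not (not not not not p3 → not not p3)) → p2): 1 > 0.13, so result = 0.13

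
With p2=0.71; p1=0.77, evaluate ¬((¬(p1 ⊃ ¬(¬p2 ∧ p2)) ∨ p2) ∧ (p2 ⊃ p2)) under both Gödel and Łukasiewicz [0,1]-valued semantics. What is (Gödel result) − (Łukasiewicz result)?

Gödel evaluation:
  ¬p2: Gödel ¬ of 0.71 = 0 (operand ≠ 0)
  (¬p2 ∧ p2) = min(0, 0.71) = 0
  ¬(¬p2 ∧ p2): Gödel ¬ of 0 = 1 (operand is 0)
  (p1 ⊃ ¬(¬p2 ∧ p2)): 0.77 ≤ 1, so result = 1
  ¬(p1 ⊃ ¬(¬p2 ∧ p2)): Gödel ¬ of 1 = 0 (operand ≠ 0)
  (¬(p1 ⊃ ¬(¬p2 ∧ p2)) ∨ p2) = max(0, 0.71) = 0.71
  (p2 ⊃ p2): 0.71 ≤ 0.71, so result = 1
  ((¬(p1 ⊃ ¬(¬p2 ∧ p2)) ∨ p2) ∧ (p2 ⊃ p2)) = min(0.71, 1) = 0.71
  ¬((¬(p1 ⊃ ¬(¬p2 ∧ p2)) ∨ p2) ∧ (p2 ⊃ p2)): Gödel ¬ of 0.71 = 0 (operand ≠ 0)
  Gödel value = 0
Łukasiewicz evaluation:
  ¬p2: Łukasiewicz ¬ gives 1 − 0.71 = 0.29
  (¬p2 ∧ p2) = min(0.29, 0.71) = 0.29
  ¬(¬p2 ∧ p2): Łukasiewicz ¬ gives 1 − 0.29 = 0.71
  (p1 ⊃ ¬(¬p2 ∧ p2)): min(1, 1 − 0.77 + 0.71) = 0.94
  ¬(p1 ⊃ ¬(¬p2 ∧ p2)): Łukasiewicz ¬ gives 1 − 0.94 = 0.06
  (¬(p1 ⊃ ¬(¬p2 ∧ p2)) ∨ p2) = max(0.06, 0.71) = 0.71
  (p2 ⊃ p2): min(1, 1 − 0.71 + 0.71) = 1
  ((¬(p1 ⊃ ¬(¬p2 ∧ p2)) ∨ p2) ∧ (p2 ⊃ p2)) = min(0.71, 1) = 0.71
  ¬((¬(p1 ⊃ ¬(¬p2 ∧ p2)) ∨ p2) ∧ (p2 ⊃ p2)): Łukasiewicz ¬ gives 1 − 0.71 = 0.29
  Łukasiewicz value = 0.29
Difference: 0 − 0.29 = -0.29

-0.29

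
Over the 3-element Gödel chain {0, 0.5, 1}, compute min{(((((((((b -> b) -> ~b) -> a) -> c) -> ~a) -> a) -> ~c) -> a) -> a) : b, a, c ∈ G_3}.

The minimum is attained at b = 0, a = 0.5, c = 0.5:
  (b -> b): 0 ≤ 0, so result = 1
  ~b: Gödel ¬ of 0 = 1 (operand is 0)
  ((b -> b) -> ~b): 1 ≤ 1, so result = 1
  (((b -> b) -> ~b) -> a): 1 > 0.5, so result = 0.5
  ((((b -> b) -> ~b) -> a) -> c): 0.5 ≤ 0.5, so result = 1
  ~a: Gödel ¬ of 0.5 = 0 (operand ≠ 0)
  (((((b -> b) -> ~b) -> a) -> c) -> ~a): 1 > 0, so result = 0
  ((((((b -> b) -> ~b) -> a) -> c) -> ~a) -> a): 0 ≤ 0.5, so result = 1
  ~c: Gödel ¬ of 0.5 = 0 (operand ≠ 0)
  (((((((b -> b) -> ~b) -> a) -> c) -> ~a) -> a) -> ~c): 1 > 0, so result = 0
  ((((((((b -> b) -> ~b) -> a) -> c) -> ~a) -> a) -> ~c) -> a): 0 ≤ 0.5, so result = 1
  (((((((((b -> b) -> ~b) -> a) -> c) -> ~a) -> a) -> ~c) -> a) -> a): 1 > 0.5, so result = 0.5
Checking all 27 assignments confirms none give a value below 0.50.

0.50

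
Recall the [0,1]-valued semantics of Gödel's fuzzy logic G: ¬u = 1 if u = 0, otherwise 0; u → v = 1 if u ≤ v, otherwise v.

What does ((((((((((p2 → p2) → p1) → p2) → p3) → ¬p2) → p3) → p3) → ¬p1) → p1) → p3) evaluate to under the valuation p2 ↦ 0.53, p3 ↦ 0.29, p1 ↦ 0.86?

0.29

(p2 → p2): 0.53 ≤ 0.53, so result = 1
((p2 → p2) → p1): 1 > 0.86, so result = 0.86
(((p2 → p2) → p1) → p2): 0.86 > 0.53, so result = 0.53
((((p2 → p2) → p1) → p2) → p3): 0.53 > 0.29, so result = 0.29
¬p2: Gödel ¬ of 0.53 = 0 (operand ≠ 0)
(((((p2 → p2) → p1) → p2) → p3) → ¬p2): 0.29 > 0, so result = 0
((((((p2 → p2) → p1) → p2) → p3) → ¬p2) → p3): 0 ≤ 0.29, so result = 1
(((((((p2 → p2) → p1) → p2) → p3) → ¬p2) → p3) → p3): 1 > 0.29, so result = 0.29
¬p1: Gödel ¬ of 0.86 = 0 (operand ≠ 0)
((((((((p2 → p2) → p1) → p2) → p3) → ¬p2) → p3) → p3) → ¬p1): 0.29 > 0, so result = 0
(((((((((p2 → p2) → p1) → p2) → p3) → ¬p2) → p3) → p3) → ¬p1) → p1): 0 ≤ 0.86, so result = 1
((((((((((p2 → p2) → p1) → p2) → p3) → ¬p2) → p3) → p3) → ¬p1) → p1) → p3): 1 > 0.29, so result = 0.29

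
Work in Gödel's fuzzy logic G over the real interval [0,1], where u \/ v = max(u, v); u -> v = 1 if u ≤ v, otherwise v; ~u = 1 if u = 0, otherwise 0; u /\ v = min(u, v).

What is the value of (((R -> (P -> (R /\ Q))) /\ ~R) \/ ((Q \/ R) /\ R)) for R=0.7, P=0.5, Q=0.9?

(R /\ Q) = min(0.7, 0.9) = 0.7
(P -> (R /\ Q)): 0.5 ≤ 0.7, so result = 1
(R -> (P -> (R /\ Q))): 0.7 ≤ 1, so result = 1
~R: Gödel ¬ of 0.7 = 0 (operand ≠ 0)
((R -> (P -> (R /\ Q))) /\ ~R) = min(1, 0) = 0
(Q \/ R) = max(0.9, 0.7) = 0.9
((Q \/ R) /\ R) = min(0.9, 0.7) = 0.7
(((R -> (P -> (R /\ Q))) /\ ~R) \/ ((Q \/ R) /\ R)) = max(0, 0.7) = 0.7

0.70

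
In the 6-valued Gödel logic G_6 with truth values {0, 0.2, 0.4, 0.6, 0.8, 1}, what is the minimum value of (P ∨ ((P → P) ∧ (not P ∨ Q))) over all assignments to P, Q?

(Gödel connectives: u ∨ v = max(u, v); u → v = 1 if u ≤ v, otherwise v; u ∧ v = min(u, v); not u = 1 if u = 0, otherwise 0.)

0.20

The minimum is attained at P = 0.2, Q = 0:
  (P → P): 0.2 ≤ 0.2, so result = 1
  not P: Gödel ¬ of 0.2 = 0 (operand ≠ 0)
  (not P ∨ Q) = max(0, 0) = 0
  ((P → P) ∧ (not P ∨ Q)) = min(1, 0) = 0
  (P ∨ ((P → P) ∧ (not P ∨ Q))) = max(0.2, 0) = 0.2
Checking all 36 assignments confirms none give a value below 0.20.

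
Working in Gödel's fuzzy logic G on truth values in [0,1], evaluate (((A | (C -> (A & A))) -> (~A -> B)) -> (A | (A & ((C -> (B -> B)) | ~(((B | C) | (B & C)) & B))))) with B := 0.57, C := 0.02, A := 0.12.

(A & A) = min(0.12, 0.12) = 0.12
(C -> (A & A)): 0.02 ≤ 0.12, so result = 1
(A | (C -> (A & A))) = max(0.12, 1) = 1
~A: Gödel ¬ of 0.12 = 0 (operand ≠ 0)
(~A -> B): 0 ≤ 0.57, so result = 1
((A | (C -> (A & A))) -> (~A -> B)): 1 ≤ 1, so result = 1
(B -> B): 0.57 ≤ 0.57, so result = 1
(C -> (B -> B)): 0.02 ≤ 1, so result = 1
(B | C) = max(0.57, 0.02) = 0.57
(B & C) = min(0.57, 0.02) = 0.02
((B | C) | (B & C)) = max(0.57, 0.02) = 0.57
(((B | C) | (B & C)) & B) = min(0.57, 0.57) = 0.57
~(((B | C) | (B & C)) & B): Gödel ¬ of 0.57 = 0 (operand ≠ 0)
((C -> (B -> B)) | ~(((B | C) | (B & C)) & B)) = max(1, 0) = 1
(A & ((C -> (B -> B)) | ~(((B | C) | (B & C)) & B))) = min(0.12, 1) = 0.12
(A | (A & ((C -> (B -> B)) | ~(((B | C) | (B & C)) & B)))) = max(0.12, 0.12) = 0.12
(((A | (C -> (A & A))) -> (~A -> B)) -> (A | (A & ((C -> (B -> B)) | ~(((B | C) | (B & C)) & B))))): 1 > 0.12, so result = 0.12

0.12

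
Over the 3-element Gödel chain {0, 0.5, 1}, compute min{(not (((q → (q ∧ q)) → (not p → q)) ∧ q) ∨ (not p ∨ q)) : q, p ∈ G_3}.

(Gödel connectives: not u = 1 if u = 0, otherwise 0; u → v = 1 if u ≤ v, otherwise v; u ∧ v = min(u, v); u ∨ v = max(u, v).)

The minimum is attained at q = 0.5, p = 0.5:
  (q ∧ q) = min(0.5, 0.5) = 0.5
  (q → (q ∧ q)): 0.5 ≤ 0.5, so result = 1
  not p: Gödel ¬ of 0.5 = 0 (operand ≠ 0)
  (not p → q): 0 ≤ 0.5, so result = 1
  ((q → (q ∧ q)) → (not p → q)): 1 ≤ 1, so result = 1
  (((q → (q ∧ q)) → (not p → q)) ∧ q) = min(1, 0.5) = 0.5
  not (((q → (q ∧ q)) → (not p → q)) ∧ q): Gödel ¬ of 0.5 = 0 (operand ≠ 0)
  not p: Gödel ¬ of 0.5 = 0 (operand ≠ 0)
  (not p ∨ q) = max(0, 0.5) = 0.5
  (not (((q → (q ∧ q)) → (not p → q)) ∧ q) ∨ (not p ∨ q)) = max(0, 0.5) = 0.5
Checking all 9 assignments confirms none give a value below 0.50.

0.50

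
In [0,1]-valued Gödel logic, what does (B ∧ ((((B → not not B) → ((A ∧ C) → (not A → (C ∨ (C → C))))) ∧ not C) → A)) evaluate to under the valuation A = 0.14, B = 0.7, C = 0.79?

0.70

not B: Gödel ¬ of 0.7 = 0 (operand ≠ 0)
not not B: Gödel ¬ of 0 = 1 (operand is 0)
(B → not not B): 0.7 ≤ 1, so result = 1
(A ∧ C) = min(0.14, 0.79) = 0.14
not A: Gödel ¬ of 0.14 = 0 (operand ≠ 0)
(C → C): 0.79 ≤ 0.79, so result = 1
(C ∨ (C → C)) = max(0.79, 1) = 1
(not A → (C ∨ (C → C))): 0 ≤ 1, so result = 1
((A ∧ C) → (not A → (C ∨ (C → C)))): 0.14 ≤ 1, so result = 1
((B → not not B) → ((A ∧ C) → (not A → (C ∨ (C → C))))): 1 ≤ 1, so result = 1
not C: Gödel ¬ of 0.79 = 0 (operand ≠ 0)
(((B → not not B) → ((A ∧ C) → (not A → (C ∨ (C → C))))) ∧ not C) = min(1, 0) = 0
((((B → not not B) → ((A ∧ C) → (not A → (C ∨ (C → C))))) ∧ not C) → A): 0 ≤ 0.14, so result = 1
(B ∧ ((((B → not not B) → ((A ∧ C) → (not A → (C ∨ (C → C))))) ∧ not C) → A)) = min(0.7, 1) = 0.7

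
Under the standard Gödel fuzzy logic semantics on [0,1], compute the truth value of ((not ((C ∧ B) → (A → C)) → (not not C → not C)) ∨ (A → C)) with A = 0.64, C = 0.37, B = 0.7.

1.00

(C ∧ B) = min(0.37, 0.7) = 0.37
(A → C): 0.64 > 0.37, so result = 0.37
((C ∧ B) → (A → C)): 0.37 ≤ 0.37, so result = 1
not ((C ∧ B) → (A → C)): Gödel ¬ of 1 = 0 (operand ≠ 0)
not C: Gödel ¬ of 0.37 = 0 (operand ≠ 0)
not not C: Gödel ¬ of 0 = 1 (operand is 0)
not C: Gödel ¬ of 0.37 = 0 (operand ≠ 0)
(not not C → not C): 1 > 0, so result = 0
(not ((C ∧ B) → (A → C)) → (not not C → not C)): 0 ≤ 0, so result = 1
(A → C): 0.64 > 0.37, so result = 0.37
((not ((C ∧ B) → (A → C)) → (not not C → not C)) ∨ (A → C)) = max(1, 0.37) = 1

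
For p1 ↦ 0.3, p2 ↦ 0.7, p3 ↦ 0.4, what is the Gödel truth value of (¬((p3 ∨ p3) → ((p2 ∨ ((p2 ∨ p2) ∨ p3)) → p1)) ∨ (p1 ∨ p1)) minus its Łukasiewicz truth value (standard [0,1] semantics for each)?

0.00

Gödel evaluation:
  (p3 ∨ p3) = max(0.4, 0.4) = 0.4
  (p2 ∨ p2) = max(0.7, 0.7) = 0.7
  ((p2 ∨ p2) ∨ p3) = max(0.7, 0.4) = 0.7
  (p2 ∨ ((p2 ∨ p2) ∨ p3)) = max(0.7, 0.7) = 0.7
  ((p2 ∨ ((p2 ∨ p2) ∨ p3)) → p1): 0.7 > 0.3, so result = 0.3
  ((p3 ∨ p3) → ((p2 ∨ ((p2 ∨ p2) ∨ p3)) → p1)): 0.4 > 0.3, so result = 0.3
  ¬((p3 ∨ p3) → ((p2 ∨ ((p2 ∨ p2) ∨ p3)) → p1)): Gödel ¬ of 0.3 = 0 (operand ≠ 0)
  (p1 ∨ p1) = max(0.3, 0.3) = 0.3
  (¬((p3 ∨ p3) → ((p2 ∨ ((p2 ∨ p2) ∨ p3)) → p1)) ∨ (p1 ∨ p1)) = max(0, 0.3) = 0.3
  Gödel value = 0.3
Łukasiewicz evaluation:
  (p3 ∨ p3) = max(0.4, 0.4) = 0.4
  (p2 ∨ p2) = max(0.7, 0.7) = 0.7
  ((p2 ∨ p2) ∨ p3) = max(0.7, 0.4) = 0.7
  (p2 ∨ ((p2 ∨ p2) ∨ p3)) = max(0.7, 0.7) = 0.7
  ((p2 ∨ ((p2 ∨ p2) ∨ p3)) → p1): min(1, 1 − 0.7 + 0.3) = 0.6
  ((p3 ∨ p3) → ((p2 ∨ ((p2 ∨ p2) ∨ p3)) → p1)): min(1, 1 − 0.4 + 0.6) = 1
  ¬((p3 ∨ p3) → ((p2 ∨ ((p2 ∨ p2) ∨ p3)) → p1)): Łukasiewicz ¬ gives 1 − 1 = 0
  (p1 ∨ p1) = max(0.3, 0.3) = 0.3
  (¬((p3 ∨ p3) → ((p2 ∨ ((p2 ∨ p2) ∨ p3)) → p1)) ∨ (p1 ∨ p1)) = max(0, 0.3) = 0.3
  Łukasiewicz value = 0.3
Difference: 0.3 − 0.3 = 0.00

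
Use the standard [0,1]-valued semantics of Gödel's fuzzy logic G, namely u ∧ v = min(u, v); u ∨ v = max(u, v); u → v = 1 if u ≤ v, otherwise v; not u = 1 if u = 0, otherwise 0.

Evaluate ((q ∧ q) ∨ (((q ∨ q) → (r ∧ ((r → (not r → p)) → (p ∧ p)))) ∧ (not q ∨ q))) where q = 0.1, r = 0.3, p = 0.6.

0.10

(q ∧ q) = min(0.1, 0.1) = 0.1
(q ∨ q) = max(0.1, 0.1) = 0.1
not r: Gödel ¬ of 0.3 = 0 (operand ≠ 0)
(not r → p): 0 ≤ 0.6, so result = 1
(r → (not r → p)): 0.3 ≤ 1, so result = 1
(p ∧ p) = min(0.6, 0.6) = 0.6
((r → (not r → p)) → (p ∧ p)): 1 > 0.6, so result = 0.6
(r ∧ ((r → (not r → p)) → (p ∧ p))) = min(0.3, 0.6) = 0.3
((q ∨ q) → (r ∧ ((r → (not r → p)) → (p ∧ p)))): 0.1 ≤ 0.3, so result = 1
not q: Gödel ¬ of 0.1 = 0 (operand ≠ 0)
(not q ∨ q) = max(0, 0.1) = 0.1
(((q ∨ q) → (r ∧ ((r → (not r → p)) → (p ∧ p)))) ∧ (not q ∨ q)) = min(1, 0.1) = 0.1
((q ∧ q) ∨ (((q ∨ q) → (r ∧ ((r → (not r → p)) → (p ∧ p)))) ∧ (not q ∨ q))) = max(0.1, 0.1) = 0.1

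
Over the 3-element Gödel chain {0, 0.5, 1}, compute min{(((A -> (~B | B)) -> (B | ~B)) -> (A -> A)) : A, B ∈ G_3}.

Every assignment gives 1. For instance at A = 0, B = 0:
  ~B: Gödel ¬ of 0 = 1 (operand is 0)
  (~B | B) = max(1, 0) = 1
  (A -> (~B | B)): 0 ≤ 1, so result = 1
  ~B: Gödel ¬ of 0 = 1 (operand is 0)
  (B | ~B) = max(0, 1) = 1
  ((A -> (~B | B)) -> (B | ~B)): 1 ≤ 1, so result = 1
  (A -> A): 0 ≤ 0, so result = 1
  (((A -> (~B | B)) -> (B | ~B)) -> (A -> A)): 1 ≤ 1, so result = 1
All 9 assignments give value 1 — the formula is a G_3-tautology.

1.00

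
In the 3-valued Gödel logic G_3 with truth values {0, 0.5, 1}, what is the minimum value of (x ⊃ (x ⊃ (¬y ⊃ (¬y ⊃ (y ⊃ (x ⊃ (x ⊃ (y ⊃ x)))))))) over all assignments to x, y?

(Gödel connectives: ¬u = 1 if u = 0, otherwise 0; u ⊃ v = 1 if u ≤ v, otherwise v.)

1.00

Every assignment gives 1. For instance at x = 0, y = 0:
  ¬y: Gödel ¬ of 0 = 1 (operand is 0)
  ¬y: Gödel ¬ of 0 = 1 (operand is 0)
  (y ⊃ x): 0 ≤ 0, so result = 1
  (x ⊃ (y ⊃ x)): 0 ≤ 1, so result = 1
  (x ⊃ (x ⊃ (y ⊃ x))): 0 ≤ 1, so result = 1
  (y ⊃ (x ⊃ (x ⊃ (y ⊃ x)))): 0 ≤ 1, so result = 1
  (¬y ⊃ (y ⊃ (x ⊃ (x ⊃ (y ⊃ x))))): 1 ≤ 1, so result = 1
  (¬y ⊃ (¬y ⊃ (y ⊃ (x ⊃ (x ⊃ (y ⊃ x)))))): 1 ≤ 1, so result = 1
  (x ⊃ (¬y ⊃ (¬y ⊃ (y ⊃ (x ⊃ (x ⊃ (y ⊃ x))))))): 0 ≤ 1, so result = 1
  (x ⊃ (x ⊃ (¬y ⊃ (¬y ⊃ (y ⊃ (x ⊃ (x ⊃ (y ⊃ x)))))))): 0 ≤ 1, so result = 1
All 9 assignments give value 1 — the formula is a G_3-tautology.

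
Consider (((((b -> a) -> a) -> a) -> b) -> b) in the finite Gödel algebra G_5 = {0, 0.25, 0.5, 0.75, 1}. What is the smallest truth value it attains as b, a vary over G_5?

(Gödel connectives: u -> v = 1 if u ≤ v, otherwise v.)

0.25

The minimum is attained at b = 0.25, a = 0:
  (b -> a): 0.25 > 0, so result = 0
  ((b -> a) -> a): 0 ≤ 0, so result = 1
  (((b -> a) -> a) -> a): 1 > 0, so result = 0
  ((((b -> a) -> a) -> a) -> b): 0 ≤ 0.25, so result = 1
  (((((b -> a) -> a) -> a) -> b) -> b): 1 > 0.25, so result = 0.25
Checking all 25 assignments confirms none give a value below 0.25.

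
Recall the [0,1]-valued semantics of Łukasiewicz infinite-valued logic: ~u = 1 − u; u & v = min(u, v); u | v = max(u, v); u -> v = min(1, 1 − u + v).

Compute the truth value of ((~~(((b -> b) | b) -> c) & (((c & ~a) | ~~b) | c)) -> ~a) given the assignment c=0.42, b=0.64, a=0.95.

(b -> b): min(1, 1 − 0.64 + 0.64) = 1
((b -> b) | b) = max(1, 0.64) = 1
(((b -> b) | b) -> c): min(1, 1 − 1 + 0.42) = 0.42
~(((b -> b) | b) -> c): Łukasiewicz ¬ gives 1 − 0.42 = 0.58
~~(((b -> b) | b) -> c): Łukasiewicz ¬ gives 1 − 0.58 = 0.42
~a: Łukasiewicz ¬ gives 1 − 0.95 = 0.05
(c & ~a) = min(0.42, 0.05) = 0.05
~b: Łukasiewicz ¬ gives 1 − 0.64 = 0.36
~~b: Łukasiewicz ¬ gives 1 − 0.36 = 0.64
((c & ~a) | ~~b) = max(0.05, 0.64) = 0.64
(((c & ~a) | ~~b) | c) = max(0.64, 0.42) = 0.64
(~~(((b -> b) | b) -> c) & (((c & ~a) | ~~b) | c)) = min(0.42, 0.64) = 0.42
~a: Łukasiewicz ¬ gives 1 − 0.95 = 0.05
((~~(((b -> b) | b) -> c) & (((c & ~a) | ~~b) | c)) -> ~a): min(1, 1 − 0.42 + 0.05) = 0.63

0.63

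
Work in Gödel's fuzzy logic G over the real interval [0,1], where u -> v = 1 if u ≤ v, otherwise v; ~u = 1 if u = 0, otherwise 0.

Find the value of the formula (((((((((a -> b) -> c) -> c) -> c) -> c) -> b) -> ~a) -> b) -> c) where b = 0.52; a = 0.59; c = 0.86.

(a -> b): 0.59 > 0.52, so result = 0.52
((a -> b) -> c): 0.52 ≤ 0.86, so result = 1
(((a -> b) -> c) -> c): 1 > 0.86, so result = 0.86
((((a -> b) -> c) -> c) -> c): 0.86 ≤ 0.86, so result = 1
(((((a -> b) -> c) -> c) -> c) -> c): 1 > 0.86, so result = 0.86
((((((a -> b) -> c) -> c) -> c) -> c) -> b): 0.86 > 0.52, so result = 0.52
~a: Gödel ¬ of 0.59 = 0 (operand ≠ 0)
(((((((a -> b) -> c) -> c) -> c) -> c) -> b) -> ~a): 0.52 > 0, so result = 0
((((((((a -> b) -> c) -> c) -> c) -> c) -> b) -> ~a) -> b): 0 ≤ 0.52, so result = 1
(((((((((a -> b) -> c) -> c) -> c) -> c) -> b) -> ~a) -> b) -> c): 1 > 0.86, so result = 0.86

0.86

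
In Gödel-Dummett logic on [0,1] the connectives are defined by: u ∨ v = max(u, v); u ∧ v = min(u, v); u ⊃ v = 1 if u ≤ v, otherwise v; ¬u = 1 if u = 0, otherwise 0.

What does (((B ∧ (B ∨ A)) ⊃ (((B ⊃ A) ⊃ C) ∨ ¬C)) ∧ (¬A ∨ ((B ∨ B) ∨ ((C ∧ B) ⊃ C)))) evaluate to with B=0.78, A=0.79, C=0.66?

(B ∨ A) = max(0.78, 0.79) = 0.79
(B ∧ (B ∨ A)) = min(0.78, 0.79) = 0.78
(B ⊃ A): 0.78 ≤ 0.79, so result = 1
((B ⊃ A) ⊃ C): 1 > 0.66, so result = 0.66
¬C: Gödel ¬ of 0.66 = 0 (operand ≠ 0)
(((B ⊃ A) ⊃ C) ∨ ¬C) = max(0.66, 0) = 0.66
((B ∧ (B ∨ A)) ⊃ (((B ⊃ A) ⊃ C) ∨ ¬C)): 0.78 > 0.66, so result = 0.66
¬A: Gödel ¬ of 0.79 = 0 (operand ≠ 0)
(B ∨ B) = max(0.78, 0.78) = 0.78
(C ∧ B) = min(0.66, 0.78) = 0.66
((C ∧ B) ⊃ C): 0.66 ≤ 0.66, so result = 1
((B ∨ B) ∨ ((C ∧ B) ⊃ C)) = max(0.78, 1) = 1
(¬A ∨ ((B ∨ B) ∨ ((C ∧ B) ⊃ C))) = max(0, 1) = 1
(((B ∧ (B ∨ A)) ⊃ (((B ⊃ A) ⊃ C) ∨ ¬C)) ∧ (¬A ∨ ((B ∨ B) ∨ ((C ∧ B) ⊃ C)))) = min(0.66, 1) = 0.66

0.66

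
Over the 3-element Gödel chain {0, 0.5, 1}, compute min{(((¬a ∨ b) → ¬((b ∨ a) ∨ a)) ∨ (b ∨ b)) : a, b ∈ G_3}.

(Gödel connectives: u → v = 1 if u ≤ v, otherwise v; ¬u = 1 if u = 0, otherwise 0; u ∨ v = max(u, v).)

0.50

The minimum is attained at a = 0, b = 0.5:
  ¬a: Gödel ¬ of 0 = 1 (operand is 0)
  (¬a ∨ b) = max(1, 0.5) = 1
  (b ∨ a) = max(0.5, 0) = 0.5
  ((b ∨ a) ∨ a) = max(0.5, 0) = 0.5
  ¬((b ∨ a) ∨ a): Gödel ¬ of 0.5 = 0 (operand ≠ 0)
  ((¬a ∨ b) → ¬((b ∨ a) ∨ a)): 1 > 0, so result = 0
  (b ∨ b) = max(0.5, 0.5) = 0.5
  (((¬a ∨ b) → ¬((b ∨ a) ∨ a)) ∨ (b ∨ b)) = max(0, 0.5) = 0.5
Checking all 9 assignments confirms none give a value below 0.50.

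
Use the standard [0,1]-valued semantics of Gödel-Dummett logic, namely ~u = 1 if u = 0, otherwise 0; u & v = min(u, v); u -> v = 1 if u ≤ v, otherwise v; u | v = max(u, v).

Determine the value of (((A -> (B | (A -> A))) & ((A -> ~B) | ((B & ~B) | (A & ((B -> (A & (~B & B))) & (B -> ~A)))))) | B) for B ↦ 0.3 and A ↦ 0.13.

(A -> A): 0.13 ≤ 0.13, so result = 1
(B | (A -> A)) = max(0.3, 1) = 1
(A -> (B | (A -> A))): 0.13 ≤ 1, so result = 1
~B: Gödel ¬ of 0.3 = 0 (operand ≠ 0)
(A -> ~B): 0.13 > 0, so result = 0
~B: Gödel ¬ of 0.3 = 0 (operand ≠ 0)
(B & ~B) = min(0.3, 0) = 0
~B: Gödel ¬ of 0.3 = 0 (operand ≠ 0)
(~B & B) = min(0, 0.3) = 0
(A & (~B & B)) = min(0.13, 0) = 0
(B -> (A & (~B & B))): 0.3 > 0, so result = 0
~A: Gödel ¬ of 0.13 = 0 (operand ≠ 0)
(B -> ~A): 0.3 > 0, so result = 0
((B -> (A & (~B & B))) & (B -> ~A)) = min(0, 0) = 0
(A & ((B -> (A & (~B & B))) & (B -> ~A))) = min(0.13, 0) = 0
((B & ~B) | (A & ((B -> (A & (~B & B))) & (B -> ~A)))) = max(0, 0) = 0
((A -> ~B) | ((B & ~B) | (A & ((B -> (A & (~B & B))) & (B -> ~A))))) = max(0, 0) = 0
((A -> (B | (A -> A))) & ((A -> ~B) | ((B & ~B) | (A & ((B -> (A & (~B & B))) & (B -> ~A)))))) = min(1, 0) = 0
(((A -> (B | (A -> A))) & ((A -> ~B) | ((B & ~B) | (A & ((B -> (A & (~B & B))) & (B -> ~A)))))) | B) = max(0, 0.3) = 0.3

0.30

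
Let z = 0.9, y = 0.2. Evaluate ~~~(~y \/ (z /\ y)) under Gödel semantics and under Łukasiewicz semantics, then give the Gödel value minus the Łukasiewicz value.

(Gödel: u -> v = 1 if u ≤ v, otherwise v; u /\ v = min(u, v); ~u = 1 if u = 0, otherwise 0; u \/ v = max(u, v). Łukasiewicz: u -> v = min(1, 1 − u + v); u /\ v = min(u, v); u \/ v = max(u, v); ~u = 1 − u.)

-0.20

Gödel evaluation:
  ~y: Gödel ¬ of 0.2 = 0 (operand ≠ 0)
  (z /\ y) = min(0.9, 0.2) = 0.2
  (~y \/ (z /\ y)) = max(0, 0.2) = 0.2
  ~(~y \/ (z /\ y)): Gödel ¬ of 0.2 = 0 (operand ≠ 0)
  ~~(~y \/ (z /\ y)): Gödel ¬ of 0 = 1 (operand is 0)
  ~~~(~y \/ (z /\ y)): Gödel ¬ of 1 = 0 (operand ≠ 0)
  Gödel value = 0
Łukasiewicz evaluation:
  ~y: Łukasiewicz ¬ gives 1 − 0.2 = 0.8
  (z /\ y) = min(0.9, 0.2) = 0.2
  (~y \/ (z /\ y)) = max(0.8, 0.2) = 0.8
  ~(~y \/ (z /\ y)): Łukasiewicz ¬ gives 1 − 0.8 = 0.2
  ~~(~y \/ (z /\ y)): Łukasiewicz ¬ gives 1 − 0.2 = 0.8
  ~~~(~y \/ (z /\ y)): Łukasiewicz ¬ gives 1 − 0.8 = 0.2
  Łukasiewicz value = 0.2
Difference: 0 − 0.2 = -0.20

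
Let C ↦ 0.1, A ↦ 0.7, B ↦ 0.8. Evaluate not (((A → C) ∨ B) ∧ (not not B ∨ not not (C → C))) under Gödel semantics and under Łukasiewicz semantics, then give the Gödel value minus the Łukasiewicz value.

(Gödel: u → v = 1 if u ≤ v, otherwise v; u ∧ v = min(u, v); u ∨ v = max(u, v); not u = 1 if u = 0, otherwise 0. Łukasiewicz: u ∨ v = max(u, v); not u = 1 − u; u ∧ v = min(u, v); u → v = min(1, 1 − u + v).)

Gödel evaluation:
  (A → C): 0.7 > 0.1, so result = 0.1
  ((A → C) ∨ B) = max(0.1, 0.8) = 0.8
  not B: Gödel ¬ of 0.8 = 0 (operand ≠ 0)
  not not B: Gödel ¬ of 0 = 1 (operand is 0)
  (C → C): 0.1 ≤ 0.1, so result = 1
  not (C → C): Gödel ¬ of 1 = 0 (operand ≠ 0)
  not not (C → C): Gödel ¬ of 0 = 1 (operand is 0)
  (not not B ∨ not not (C → C)) = max(1, 1) = 1
  (((A → C) ∨ B) ∧ (not not B ∨ not not (C → C))) = min(0.8, 1) = 0.8
  not (((A → C) ∨ B) ∧ (not not B ∨ not not (C → C))): Gödel ¬ of 0.8 = 0 (operand ≠ 0)
  Gödel value = 0
Łukasiewicz evaluation:
  (A → C): min(1, 1 − 0.7 + 0.1) = 0.4
  ((A → C) ∨ B) = max(0.4, 0.8) = 0.8
  not B: Łukasiewicz ¬ gives 1 − 0.8 = 0.2
  not not B: Łukasiewicz ¬ gives 1 − 0.2 = 0.8
  (C → C): min(1, 1 − 0.1 + 0.1) = 1
  not (C → C): Łukasiewicz ¬ gives 1 − 1 = 0
  not not (C → C): Łukasiewicz ¬ gives 1 − 0 = 1
  (not not B ∨ not not (C → C)) = max(0.8, 1) = 1
  (((A → C) ∨ B) ∧ (not not B ∨ not not (C → C))) = min(0.8, 1) = 0.8
  not (((A → C) ∨ B) ∧ (not not B ∨ not not (C → C))): Łukasiewicz ¬ gives 1 − 0.8 = 0.2
  Łukasiewicz value = 0.2
Difference: 0 − 0.2 = -0.20

-0.20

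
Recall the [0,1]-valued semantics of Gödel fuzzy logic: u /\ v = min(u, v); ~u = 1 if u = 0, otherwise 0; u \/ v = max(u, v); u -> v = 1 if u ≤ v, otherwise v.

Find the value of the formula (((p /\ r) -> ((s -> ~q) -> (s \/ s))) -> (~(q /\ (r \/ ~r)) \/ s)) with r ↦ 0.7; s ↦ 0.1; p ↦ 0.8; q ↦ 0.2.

0.10

(p /\ r) = min(0.8, 0.7) = 0.7
~q: Gödel ¬ of 0.2 = 0 (operand ≠ 0)
(s -> ~q): 0.1 > 0, so result = 0
(s \/ s) = max(0.1, 0.1) = 0.1
((s -> ~q) -> (s \/ s)): 0 ≤ 0.1, so result = 1
((p /\ r) -> ((s -> ~q) -> (s \/ s))): 0.7 ≤ 1, so result = 1
~r: Gödel ¬ of 0.7 = 0 (operand ≠ 0)
(r \/ ~r) = max(0.7, 0) = 0.7
(q /\ (r \/ ~r)) = min(0.2, 0.7) = 0.2
~(q /\ (r \/ ~r)): Gödel ¬ of 0.2 = 0 (operand ≠ 0)
(~(q /\ (r \/ ~r)) \/ s) = max(0, 0.1) = 0.1
(((p /\ r) -> ((s -> ~q) -> (s \/ s))) -> (~(q /\ (r \/ ~r)) \/ s)): 1 > 0.1, so result = 0.1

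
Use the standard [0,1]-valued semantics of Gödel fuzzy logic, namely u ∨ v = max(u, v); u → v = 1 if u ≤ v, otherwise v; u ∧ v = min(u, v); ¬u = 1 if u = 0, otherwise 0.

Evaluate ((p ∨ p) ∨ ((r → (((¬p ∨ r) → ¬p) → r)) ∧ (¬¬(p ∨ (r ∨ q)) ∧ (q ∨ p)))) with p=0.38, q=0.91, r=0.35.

0.91

(p ∨ p) = max(0.38, 0.38) = 0.38
¬p: Gödel ¬ of 0.38 = 0 (operand ≠ 0)
(¬p ∨ r) = max(0, 0.35) = 0.35
¬p: Gödel ¬ of 0.38 = 0 (operand ≠ 0)
((¬p ∨ r) → ¬p): 0.35 > 0, so result = 0
(((¬p ∨ r) → ¬p) → r): 0 ≤ 0.35, so result = 1
(r → (((¬p ∨ r) → ¬p) → r)): 0.35 ≤ 1, so result = 1
(r ∨ q) = max(0.35, 0.91) = 0.91
(p ∨ (r ∨ q)) = max(0.38, 0.91) = 0.91
¬(p ∨ (r ∨ q)): Gödel ¬ of 0.91 = 0 (operand ≠ 0)
¬¬(p ∨ (r ∨ q)): Gödel ¬ of 0 = 1 (operand is 0)
(q ∨ p) = max(0.91, 0.38) = 0.91
(¬¬(p ∨ (r ∨ q)) ∧ (q ∨ p)) = min(1, 0.91) = 0.91
((r → (((¬p ∨ r) → ¬p) → r)) ∧ (¬¬(p ∨ (r ∨ q)) ∧ (q ∨ p))) = min(1, 0.91) = 0.91
((p ∨ p) ∨ ((r → (((¬p ∨ r) → ¬p) → r)) ∧ (¬¬(p ∨ (r ∨ q)) ∧ (q ∨ p)))) = max(0.38, 0.91) = 0.91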